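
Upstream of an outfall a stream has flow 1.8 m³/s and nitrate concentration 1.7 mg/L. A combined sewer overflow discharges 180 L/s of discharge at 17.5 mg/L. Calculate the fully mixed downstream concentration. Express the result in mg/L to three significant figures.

3.14 mg/L

180 L/s = 0.18 m³/s.
By mass balance at complete mixing, C = (0.18·17.5 + 1.8·1.7) / (0.18 + 1.8) = 6.21/1.98 = 3.136 mg/L.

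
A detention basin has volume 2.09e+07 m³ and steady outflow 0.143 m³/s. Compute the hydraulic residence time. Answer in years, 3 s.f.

Q = 0.143 m³/s × 3.156e+07 s/yr = 4.513e+06 m³/yr.
Hydraulic residence time τ = V/Q = 2.09e+07/4.513e+06 = 4.631 yr.

4.63 yr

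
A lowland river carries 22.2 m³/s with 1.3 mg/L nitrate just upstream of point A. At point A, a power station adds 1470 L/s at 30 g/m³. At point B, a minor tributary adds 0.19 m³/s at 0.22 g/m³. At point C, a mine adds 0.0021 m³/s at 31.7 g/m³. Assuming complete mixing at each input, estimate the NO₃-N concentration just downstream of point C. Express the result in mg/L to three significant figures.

1470 L/s = 1.47 m³/s.
After input A: C = (22.2·1.3 + 1.47·30) / 23.67 = 3.082 mg/L.
After input B: C = (23.67·3.082 + 0.19·0.22) / 23.86 = 3.06 mg/L.
After input C: C = (23.86·3.06 + 0.0021·31.7) / 23.86 = 3.062 mg/L.

3.06 mg/L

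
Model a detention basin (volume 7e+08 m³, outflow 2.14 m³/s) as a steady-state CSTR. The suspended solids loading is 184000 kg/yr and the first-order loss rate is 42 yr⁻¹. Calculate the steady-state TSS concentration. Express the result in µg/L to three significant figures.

6.24 µg/L

Outflow Q = 2.14 m³/s × 3.156e+07 s/yr = 6.753e+07 m³/yr.
Steady-state CSTR mass balance: W = Q·C + k·V·C, so C = W/(Q + kV).
Q + kV = 6.753e+07 + 42·7e+08 = 2.947e+10 m³/yr.
C = 184000/2.947e+10 = 6.244e-06 kg/m³ = 0.006244 mg/L = 6.244 µg/L.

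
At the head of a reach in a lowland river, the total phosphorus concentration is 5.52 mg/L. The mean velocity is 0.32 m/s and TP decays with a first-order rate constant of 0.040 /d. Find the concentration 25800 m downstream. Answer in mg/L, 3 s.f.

5.32 mg/L

Travel time t = 25800 m / 0.32 m/s = 2.58e+04/0.32 = 8.062e+04 s = 0.9332 d.
First-order decay: C = 5.52·exp(−0.040·0.9332) = 5.52·0.9634 = 5.318 mg/L.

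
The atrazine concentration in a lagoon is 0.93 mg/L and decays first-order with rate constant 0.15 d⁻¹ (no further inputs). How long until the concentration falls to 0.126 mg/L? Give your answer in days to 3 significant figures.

13.3 d

t = ln(C₀/C)/k = ln(0.93/0.126)/0.15 = 1.999/0.15 = 13.33 d.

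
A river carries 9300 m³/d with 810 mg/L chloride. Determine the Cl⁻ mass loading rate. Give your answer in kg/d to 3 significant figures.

9300 m³/d = 0.1076 m³/s.
Mass flux = Q·C = 0.1076 m³/s × 810 g/m³ = 87.19 g/s.
= 87.19 g/s × 86.4 = 7533 kg/d.

7530 kg/d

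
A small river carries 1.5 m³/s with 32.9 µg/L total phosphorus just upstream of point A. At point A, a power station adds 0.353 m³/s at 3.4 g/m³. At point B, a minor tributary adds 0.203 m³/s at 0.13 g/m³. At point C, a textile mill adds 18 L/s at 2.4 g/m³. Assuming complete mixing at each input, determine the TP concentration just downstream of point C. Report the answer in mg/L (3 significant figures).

32.9 µg/L = 0.0329 mg/L.
After input A: C = (1.5·0.0329 + 0.353·3.4) / 1.853 = 0.6743 mg/L.
After input B: C = (1.853·0.6743 + 0.203·0.13) / 2.056 = 0.6206 mg/L.
18 L/s = 0.018 m³/s.
After input C: C = (2.056·0.6206 + 0.018·2.4) / 2.074 = 0.636 mg/L.

0.636 mg/L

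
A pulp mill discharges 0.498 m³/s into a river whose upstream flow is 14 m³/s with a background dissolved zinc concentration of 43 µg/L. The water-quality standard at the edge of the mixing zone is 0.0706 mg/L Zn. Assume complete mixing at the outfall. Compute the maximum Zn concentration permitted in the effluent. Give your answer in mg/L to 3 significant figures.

0.847 mg/L

43 µg/L = 0.043 mg/L.
Mass balance: 0.0706·14.5 = 0.498·Cₑ + 14·0.043.
Cₑ = (1.024 − 0.602) / 0.498 = 0.8465 mg/L.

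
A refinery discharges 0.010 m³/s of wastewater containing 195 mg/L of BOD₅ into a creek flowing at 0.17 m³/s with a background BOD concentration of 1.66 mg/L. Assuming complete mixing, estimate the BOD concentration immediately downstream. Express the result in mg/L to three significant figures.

12.4 mg/L

By mass balance at complete mixing, C = (0.01·195 + 0.17·1.66) / (0.01 + 0.17) = 2.232/0.18 = 12.4 mg/L.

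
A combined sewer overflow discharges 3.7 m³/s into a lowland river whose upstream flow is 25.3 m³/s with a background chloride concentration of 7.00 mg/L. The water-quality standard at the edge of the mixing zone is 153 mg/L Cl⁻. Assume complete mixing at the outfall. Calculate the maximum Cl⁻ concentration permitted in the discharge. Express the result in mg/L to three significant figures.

1150 mg/L

Mass balance: 153·29 = 3.7·Cₑ + 25.3·7.
Cₑ = (4437 − 177.1) / 3.7 = 1151 mg/L.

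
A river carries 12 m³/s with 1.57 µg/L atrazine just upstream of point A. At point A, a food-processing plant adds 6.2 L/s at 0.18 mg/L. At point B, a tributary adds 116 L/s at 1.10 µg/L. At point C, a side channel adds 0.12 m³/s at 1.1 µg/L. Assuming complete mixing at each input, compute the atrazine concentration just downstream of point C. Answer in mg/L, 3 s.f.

1.57 µg/L = 0.00157 mg/L.
6.2 L/s = 0.0062 m³/s.
After input A: C = (12·0.00157 + 0.0062·0.18) / 12.01 = 0.001662 mg/L.
116 L/s = 0.116 m³/s.
1.10 µg/L = 0.0011 mg/L.
After input B: C = (12.01·0.001662 + 0.116·0.0011) / 12.12 = 0.001657 mg/L.
1.1 µg/L = 0.0011 mg/L.
After input C: C = (12.12·0.001657 + 0.12·0.0011) / 12.24 = 0.001651 mg/L.

0.00165 mg/L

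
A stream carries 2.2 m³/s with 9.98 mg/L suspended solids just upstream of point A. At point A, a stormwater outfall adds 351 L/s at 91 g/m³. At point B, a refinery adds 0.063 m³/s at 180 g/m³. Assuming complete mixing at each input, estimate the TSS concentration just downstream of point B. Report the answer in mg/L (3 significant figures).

351 L/s = 0.351 m³/s.
After input A: C = (2.2·9.98 + 0.351·91) / 2.551 = 21.13 mg/L.
After input B: C = (2.551·21.13 + 0.063·180) / 2.614 = 24.96 mg/L.

25.0 mg/L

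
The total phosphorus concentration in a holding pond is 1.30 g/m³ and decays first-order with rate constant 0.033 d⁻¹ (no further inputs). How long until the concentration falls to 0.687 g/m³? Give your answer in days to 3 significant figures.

t = ln(C₀/C)/k = ln(1.30/0.687)/0.033 = 0.6378/0.033 = 19.33 d.

19.3 d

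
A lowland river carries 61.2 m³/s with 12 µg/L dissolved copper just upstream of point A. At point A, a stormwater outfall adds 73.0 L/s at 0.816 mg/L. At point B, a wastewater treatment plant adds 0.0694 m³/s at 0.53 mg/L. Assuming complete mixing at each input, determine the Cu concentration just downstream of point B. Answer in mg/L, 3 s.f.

12 µg/L = 0.012 mg/L.
73.0 L/s = 0.073 m³/s.
After input A: C = (61.2·0.012 + 0.073·0.816) / 61.27 = 0.01296 mg/L.
After input B: C = (61.27·0.01296 + 0.0694·0.53) / 61.34 = 0.01354 mg/L.

0.0135 mg/L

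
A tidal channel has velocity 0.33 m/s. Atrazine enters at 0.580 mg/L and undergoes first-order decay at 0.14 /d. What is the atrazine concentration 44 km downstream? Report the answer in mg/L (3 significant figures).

0.467 mg/L

Travel time t = 44 km / 0.33 m/s = 4.4e+04/0.33 = 1.333e+05 s = 1.543 d.
First-order decay: C = 0.580·exp(−0.14·1.543) = 0.580·0.8057 = 0.4673 mg/L.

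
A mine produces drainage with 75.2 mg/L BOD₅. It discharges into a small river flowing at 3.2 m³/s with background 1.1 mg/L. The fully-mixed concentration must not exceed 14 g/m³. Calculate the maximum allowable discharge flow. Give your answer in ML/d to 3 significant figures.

Mass balance at complete mixing: C_std·(Q_w + Q_r) = Q_w·C_e + Q_r·C_b.
Rearranging, Q_w = Q_r·(C_std − C_b)/(C_e − C_std) = 3.2·(14 − 1.1) / (75.2 − 14) = 0.6745 m³/s.
= 58.28 ML/d.

58.3 ML/d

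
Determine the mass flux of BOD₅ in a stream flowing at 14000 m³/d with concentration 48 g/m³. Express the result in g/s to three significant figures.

7.78 g/s

14000 m³/d = 0.162 m³/s.
Mass flux = Q·C = 0.162 m³/s × 48 g/m³ = 7.778 g/s.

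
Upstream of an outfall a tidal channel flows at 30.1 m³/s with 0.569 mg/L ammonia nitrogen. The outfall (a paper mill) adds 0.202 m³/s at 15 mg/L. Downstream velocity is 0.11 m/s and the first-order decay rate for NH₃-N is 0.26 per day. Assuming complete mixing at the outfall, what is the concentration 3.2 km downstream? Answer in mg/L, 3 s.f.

0.609 mg/L

After complete mixing, C₀ = (0.202·15 + 30.1·0.569) / 30.3 = 0.6652 mg/L.
Travel time t = 3200 m / 0.11 m/s = 2.909e+04 s = 0.3367 d.
C = 0.6652·exp(−0.26·0.3367) = 0.6652·0.9162 = 0.6094 mg/L.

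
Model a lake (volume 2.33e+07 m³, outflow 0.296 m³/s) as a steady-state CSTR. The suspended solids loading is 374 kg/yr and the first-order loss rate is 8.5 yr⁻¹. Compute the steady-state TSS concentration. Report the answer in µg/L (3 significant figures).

1.80 µg/L

Outflow Q = 0.296 m³/s × 3.156e+07 s/yr = 9.341e+06 m³/yr.
Steady-state CSTR mass balance: W = Q·C + k·V·C, so C = W/(Q + kV).
Q + kV = 9.341e+06 + 8.5·2.33e+07 = 2.074e+08 m³/yr.
C = 374/2.074e+08 = 1.803e-06 kg/m³ = 0.001803 mg/L = 1.803 µg/L.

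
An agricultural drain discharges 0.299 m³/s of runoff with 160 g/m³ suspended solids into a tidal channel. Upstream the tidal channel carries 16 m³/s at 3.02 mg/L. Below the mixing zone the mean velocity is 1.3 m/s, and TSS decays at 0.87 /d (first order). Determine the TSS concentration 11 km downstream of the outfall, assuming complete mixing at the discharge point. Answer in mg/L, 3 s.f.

5.42 mg/L

After complete mixing, C₀ = (0.299·160 + 16·3.02) / 16.3 = 5.9 mg/L.
Travel time t = 1.1e+04 m / 1.3 m/s = 8462 s = 0.09793 d.
C = 5.9·exp(−0.87·0.09793) = 5.9·0.9183 = 5.418 mg/L.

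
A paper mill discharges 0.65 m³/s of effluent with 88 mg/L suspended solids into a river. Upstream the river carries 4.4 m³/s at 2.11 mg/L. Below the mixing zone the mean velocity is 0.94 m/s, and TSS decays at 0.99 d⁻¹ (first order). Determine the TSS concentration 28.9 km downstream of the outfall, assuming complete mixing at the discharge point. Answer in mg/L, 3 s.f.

After complete mixing, C₀ = (0.65·88 + 4.4·2.11) / 5.05 = 13.17 mg/L.
Travel time t = 2.89e+04 m / 0.94 m/s = 3.074e+04 s = 0.3558 d.
C = 13.17·exp(−0.99·0.3558) = 13.17·0.7031 = 9.256 mg/L.

9.26 mg/L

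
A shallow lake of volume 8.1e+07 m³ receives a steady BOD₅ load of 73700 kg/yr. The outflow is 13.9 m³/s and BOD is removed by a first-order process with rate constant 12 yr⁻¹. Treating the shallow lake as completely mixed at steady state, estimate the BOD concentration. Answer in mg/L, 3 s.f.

0.0522 mg/L

Outflow Q = 13.9 m³/s × 3.156e+07 s/yr = 4.387e+08 m³/yr.
Steady-state CSTR mass balance: W = Q·C + k·V·C, so C = W/(Q + kV).
Q + kV = 4.387e+08 + 12·8.1e+07 = 1.411e+09 m³/yr.
C = 73700/1.411e+09 = 5.225e-05 kg/m³ = 0.05225 mg/L.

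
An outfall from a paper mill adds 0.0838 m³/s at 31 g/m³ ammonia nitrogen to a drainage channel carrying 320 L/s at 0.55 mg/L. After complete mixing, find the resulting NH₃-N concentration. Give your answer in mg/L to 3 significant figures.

320 L/s = 0.32 m³/s.
By mass balance at complete mixing, C = (0.0838·31 + 0.32·0.55) / (0.0838 + 0.32) = 2.774/0.4038 = 6.869 mg/L.

6.87 mg/L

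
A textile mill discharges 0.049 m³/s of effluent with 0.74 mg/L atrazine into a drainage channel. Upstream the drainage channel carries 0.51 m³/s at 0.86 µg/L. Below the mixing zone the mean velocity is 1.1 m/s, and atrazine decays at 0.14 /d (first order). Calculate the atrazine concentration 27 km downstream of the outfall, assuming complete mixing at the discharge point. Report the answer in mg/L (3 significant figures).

0.86 µg/L = 0.00086 mg/L.
After complete mixing, C₀ = (0.049·0.74 + 0.51·0.00086) / 0.559 = 0.06565 mg/L.
Travel time t = 2.7e+04 m / 1.1 m/s = 2.455e+04 s = 0.2841 d.
C = 0.06565·exp(−0.14·0.2841) = 0.06565·0.961 = 0.06309 mg/L.

0.0631 mg/L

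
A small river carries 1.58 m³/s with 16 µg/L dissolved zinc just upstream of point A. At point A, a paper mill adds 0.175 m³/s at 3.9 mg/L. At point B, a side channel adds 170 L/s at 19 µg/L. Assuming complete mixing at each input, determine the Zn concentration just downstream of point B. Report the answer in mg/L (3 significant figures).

0.369 mg/L

16 µg/L = 0.016 mg/L.
After input A: C = (1.58·0.016 + 0.175·3.9) / 1.755 = 0.4033 mg/L.
170 L/s = 0.17 m³/s.
19 µg/L = 0.019 mg/L.
After input B: C = (1.755·0.4033 + 0.17·0.019) / 1.925 = 0.3694 mg/L.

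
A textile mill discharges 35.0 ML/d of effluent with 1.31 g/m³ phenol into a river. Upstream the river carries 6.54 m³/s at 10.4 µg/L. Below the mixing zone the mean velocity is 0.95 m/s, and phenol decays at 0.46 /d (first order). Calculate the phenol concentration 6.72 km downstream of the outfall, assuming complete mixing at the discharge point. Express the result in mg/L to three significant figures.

35.0 ML/d = 0.4051 m³/s.
10.4 µg/L = 0.0104 mg/L.
After complete mixing, C₀ = (0.4051·1.31 + 6.54·0.0104) / 6.945 = 0.0862 mg/L.
Travel time t = 6720 m / 0.95 m/s = 7074 s = 0.08187 d.
C = 0.0862·exp(−0.46·0.08187) = 0.0862·0.963 = 0.08302 mg/L.

0.0830 mg/L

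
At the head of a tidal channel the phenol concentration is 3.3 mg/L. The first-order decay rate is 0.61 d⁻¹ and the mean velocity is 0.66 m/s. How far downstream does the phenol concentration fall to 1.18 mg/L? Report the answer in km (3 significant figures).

96.1 km

From C = C₀·e^(−kt), t = ln(C₀/C)/k = ln(3.3/1.18)/0.61 = 1.028/0.61 = 1.686 d.
Distance = v·t = 0.66 m/s × 1.457e+05 s = 9.614e+04 m = 96.14 km.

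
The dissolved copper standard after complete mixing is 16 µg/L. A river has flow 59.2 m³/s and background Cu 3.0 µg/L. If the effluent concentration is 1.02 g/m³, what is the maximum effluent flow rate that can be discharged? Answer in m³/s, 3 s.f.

0.767 m³/s

3.0 µg/L = 0.003 mg/L.
16 µg/L = 0.016 mg/L.
Mass balance at complete mixing: C_std·(Q_w + Q_r) = Q_w·C_e + Q_r·C_b.
Rearranging, Q_w = Q_r·(C_std − C_b)/(C_e − C_std) = 59.2·(0.016 − 0.003) / (1.02 − 0.016) = 0.7665 m³/s.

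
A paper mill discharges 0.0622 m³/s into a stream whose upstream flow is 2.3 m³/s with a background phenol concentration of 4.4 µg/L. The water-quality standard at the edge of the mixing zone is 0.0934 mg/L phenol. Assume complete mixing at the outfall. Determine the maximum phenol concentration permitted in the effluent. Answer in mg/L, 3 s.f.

3.38 mg/L

4.4 µg/L = 0.0044 mg/L.
Mass balance: 0.0934·2.362 = 0.0622·Cₑ + 2.3·0.0044.
Cₑ = (0.2206 − 0.01012) / 0.0622 = 3.384 mg/L.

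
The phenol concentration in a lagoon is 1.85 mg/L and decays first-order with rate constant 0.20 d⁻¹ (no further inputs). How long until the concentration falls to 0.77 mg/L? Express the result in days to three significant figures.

t = ln(C₀/C)/k = ln(1.85/0.77)/0.20 = 0.8766/0.20 = 4.383 d.

4.38 d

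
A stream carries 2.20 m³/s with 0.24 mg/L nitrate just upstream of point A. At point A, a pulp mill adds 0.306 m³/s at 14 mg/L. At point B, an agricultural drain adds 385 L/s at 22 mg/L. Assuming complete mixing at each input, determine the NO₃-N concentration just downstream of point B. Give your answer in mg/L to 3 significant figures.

4.59 mg/L

After input A: C = (2.2·0.24 + 0.306·14) / 2.506 = 1.92 mg/L.
385 L/s = 0.385 m³/s.
After input B: C = (2.506·1.92 + 0.385·22) / 2.891 = 4.594 mg/L.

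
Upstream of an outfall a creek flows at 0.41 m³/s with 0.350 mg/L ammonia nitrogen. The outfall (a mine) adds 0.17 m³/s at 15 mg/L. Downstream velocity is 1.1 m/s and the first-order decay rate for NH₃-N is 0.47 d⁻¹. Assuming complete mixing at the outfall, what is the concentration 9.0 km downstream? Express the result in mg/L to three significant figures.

After complete mixing, C₀ = (0.17·15 + 0.41·0.35) / 0.58 = 4.644 mg/L.
Travel time t = 9000 m / 1.1 m/s = 8182 s = 0.0947 d.
C = 4.644·exp(−0.47·0.0947) = 4.644·0.9565 = 4.442 mg/L.

4.44 mg/L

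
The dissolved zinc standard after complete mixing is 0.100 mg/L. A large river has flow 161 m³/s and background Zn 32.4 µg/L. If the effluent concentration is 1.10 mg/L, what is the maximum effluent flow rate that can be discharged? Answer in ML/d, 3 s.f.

32.4 µg/L = 0.0324 mg/L.
Mass balance at complete mixing: C_std·(Q_w + Q_r) = Q_w·C_e + Q_r·C_b.
Rearranging, Q_w = Q_r·(C_std − C_b)/(C_e − C_std) = 161·(0.1 − 0.0324) / (1.1 − 0.1) = 10.88 m³/s.
= 940.3 ML/d.

940 ML/d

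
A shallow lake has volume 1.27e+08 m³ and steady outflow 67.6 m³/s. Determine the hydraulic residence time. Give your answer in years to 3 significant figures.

Q = 67.6 m³/s × 3.156e+07 s/yr = 2.133e+09 m³/yr.
Hydraulic residence time τ = V/Q = 1.27e+08/2.133e+09 = 0.05953 yr.

0.0595 yr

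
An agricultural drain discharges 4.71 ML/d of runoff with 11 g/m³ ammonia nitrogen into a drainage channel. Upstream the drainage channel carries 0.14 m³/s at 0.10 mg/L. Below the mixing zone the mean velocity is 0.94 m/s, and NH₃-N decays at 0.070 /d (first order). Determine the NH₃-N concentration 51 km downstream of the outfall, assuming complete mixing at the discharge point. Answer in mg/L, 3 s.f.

3.02 mg/L

4.71 ML/d = 0.05451 m³/s.
After complete mixing, C₀ = (0.05451·11 + 0.14·0.1) / 0.1945 = 3.155 mg/L.
Travel time t = 5.1e+04 m / 0.94 m/s = 5.426e+04 s = 0.628 d.
C = 3.155·exp(−0.070·0.628) = 3.155·0.957 = 3.019 mg/L.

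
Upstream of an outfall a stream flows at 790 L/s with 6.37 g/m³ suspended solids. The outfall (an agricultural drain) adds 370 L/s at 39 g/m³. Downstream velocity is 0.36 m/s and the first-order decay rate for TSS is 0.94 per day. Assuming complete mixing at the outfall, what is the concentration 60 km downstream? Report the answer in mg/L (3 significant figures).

370 L/s = 0.37 m³/s.
790 L/s = 0.79 m³/s.
After complete mixing, C₀ = (0.37·39 + 0.79·6.37) / 1.16 = 16.78 mg/L.
Travel time t = 6e+04 m / 0.36 m/s = 1.667e+05 s = 1.929 d.
C = 16.78·exp(−0.94·1.929) = 16.78·0.1631 = 2.737 mg/L.

2.74 mg/L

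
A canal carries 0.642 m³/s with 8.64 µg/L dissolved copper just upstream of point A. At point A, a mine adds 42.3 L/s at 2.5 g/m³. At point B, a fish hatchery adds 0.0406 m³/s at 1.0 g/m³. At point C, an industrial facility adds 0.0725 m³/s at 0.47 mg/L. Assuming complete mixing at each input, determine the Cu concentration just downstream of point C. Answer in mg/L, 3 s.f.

0.233 mg/L

8.64 µg/L = 0.00864 mg/L.
42.3 L/s = 0.0423 m³/s.
After input A: C = (0.642·0.00864 + 0.0423·2.5) / 0.6843 = 0.1626 mg/L.
After input B: C = (0.6843·0.1626 + 0.0406·1) / 0.7249 = 0.2095 mg/L.
After input C: C = (0.7249·0.2095 + 0.0725·0.47) / 0.7974 = 0.2332 mg/L.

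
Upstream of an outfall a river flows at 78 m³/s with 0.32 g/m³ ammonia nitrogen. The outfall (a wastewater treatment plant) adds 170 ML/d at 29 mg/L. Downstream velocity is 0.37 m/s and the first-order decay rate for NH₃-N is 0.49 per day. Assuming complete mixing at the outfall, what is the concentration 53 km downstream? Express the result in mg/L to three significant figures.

0.455 mg/L

170 ML/d = 1.968 m³/s.
After complete mixing, C₀ = (1.968·29 + 78·0.32) / 79.97 = 1.026 mg/L.
Travel time t = 5.3e+04 m / 0.37 m/s = 1.432e+05 s = 1.658 d.
C = 1.026·exp(−0.49·1.658) = 1.026·0.4438 = 0.4552 mg/L.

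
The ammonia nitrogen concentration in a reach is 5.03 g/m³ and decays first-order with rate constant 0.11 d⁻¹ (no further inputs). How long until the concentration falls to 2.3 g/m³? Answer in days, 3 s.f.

t = ln(C₀/C)/k = ln(5.03/2.3)/0.11 = 0.7825/0.11 = 7.114 d.

7.11 d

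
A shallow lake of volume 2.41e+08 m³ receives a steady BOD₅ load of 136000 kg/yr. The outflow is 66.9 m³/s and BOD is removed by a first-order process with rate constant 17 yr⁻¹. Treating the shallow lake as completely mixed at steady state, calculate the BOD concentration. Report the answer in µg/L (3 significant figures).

Outflow Q = 66.9 m³/s × 3.156e+07 s/yr = 2.111e+09 m³/yr.
Steady-state CSTR mass balance: W = Q·C + k·V·C, so C = W/(Q + kV).
Q + kV = 2.111e+09 + 17·2.41e+08 = 6.208e+09 m³/yr.
C = 136000/6.208e+09 = 2.191e-05 kg/m³ = 0.02191 mg/L = 21.91 µg/L.

21.9 µg/L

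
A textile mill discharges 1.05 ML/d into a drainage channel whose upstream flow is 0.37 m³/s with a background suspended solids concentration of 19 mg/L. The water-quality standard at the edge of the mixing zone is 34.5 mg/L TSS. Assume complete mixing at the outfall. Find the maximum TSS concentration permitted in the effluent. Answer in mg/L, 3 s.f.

1.05 ML/d = 0.01215 m³/s.
Mass balance: 34.5·0.3822 = 0.01215·Cₑ + 0.37·19.
Cₑ = (13.18 − 7.03) / 0.01215 = 506.4 mg/L.

506 mg/L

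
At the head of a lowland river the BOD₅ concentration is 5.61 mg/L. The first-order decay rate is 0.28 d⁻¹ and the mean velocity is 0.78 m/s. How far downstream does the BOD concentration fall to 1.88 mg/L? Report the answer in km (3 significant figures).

263 km

From C = C₀·e^(−kt), t = ln(C₀/C)/k = ln(5.61/1.88)/0.28 = 1.093/0.28 = 3.905 d.
Distance = v·t = 0.78 m/s × 3.374e+05 s = 2.631e+05 m = 263.1 km.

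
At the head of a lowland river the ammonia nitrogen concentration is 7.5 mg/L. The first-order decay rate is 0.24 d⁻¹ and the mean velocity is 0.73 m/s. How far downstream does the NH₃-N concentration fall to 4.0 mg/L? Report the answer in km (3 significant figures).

From C = C₀·e^(−kt), t = ln(C₀/C)/k = ln(7.5/4.0)/0.24 = 0.6286/0.24 = 2.619 d.
Distance = v·t = 0.73 m/s × 2.263e+05 s = 1.652e+05 m = 165.2 km.

165 km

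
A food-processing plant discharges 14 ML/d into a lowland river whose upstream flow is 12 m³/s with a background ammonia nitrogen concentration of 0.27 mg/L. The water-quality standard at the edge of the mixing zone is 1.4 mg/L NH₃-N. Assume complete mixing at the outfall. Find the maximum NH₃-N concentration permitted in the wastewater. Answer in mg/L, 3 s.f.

85.1 mg/L

14 ML/d = 0.162 m³/s.
Mass balance: 1.4·12.16 = 0.162·Cₑ + 12·0.27.
Cₑ = (17.03 − 3.24) / 0.162 = 85.08 mg/L.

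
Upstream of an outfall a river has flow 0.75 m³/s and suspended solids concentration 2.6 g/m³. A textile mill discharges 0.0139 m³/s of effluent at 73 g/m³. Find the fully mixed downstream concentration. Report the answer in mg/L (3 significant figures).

3.88 mg/L

By mass balance at complete mixing, C = (0.0139·73 + 0.75·2.6) / (0.0139 + 0.75) = 2.965/0.7639 = 3.881 mg/L.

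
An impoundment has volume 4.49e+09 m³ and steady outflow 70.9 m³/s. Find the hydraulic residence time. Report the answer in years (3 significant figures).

2.01 yr

Q = 70.9 m³/s × 3.156e+07 s/yr = 2.237e+09 m³/yr.
Hydraulic residence time τ = V/Q = 4.49e+09/2.237e+09 = 2.007 yr.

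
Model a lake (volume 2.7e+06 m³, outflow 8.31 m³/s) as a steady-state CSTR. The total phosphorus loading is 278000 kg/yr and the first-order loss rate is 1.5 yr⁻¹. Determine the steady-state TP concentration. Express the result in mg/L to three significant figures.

1.04 mg/L

Outflow Q = 8.31 m³/s × 3.156e+07 s/yr = 2.622e+08 m³/yr.
Steady-state CSTR mass balance: W = Q·C + k·V·C, so C = W/(Q + kV).
Q + kV = 2.622e+08 + 1.5·2.7e+06 = 2.663e+08 m³/yr.
C = 278000/2.663e+08 = 0.001044 kg/m³ = 1.044 mg/L.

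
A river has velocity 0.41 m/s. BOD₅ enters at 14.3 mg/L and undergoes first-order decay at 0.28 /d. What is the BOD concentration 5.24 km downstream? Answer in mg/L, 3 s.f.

Travel time t = 5.24 km / 0.41 m/s = 5240/0.41 = 1.278e+04 s = 0.1479 d.
First-order decay: C = 14.3·exp(−0.28·0.1479) = 14.3·0.9594 = 13.72 mg/L.

13.7 mg/L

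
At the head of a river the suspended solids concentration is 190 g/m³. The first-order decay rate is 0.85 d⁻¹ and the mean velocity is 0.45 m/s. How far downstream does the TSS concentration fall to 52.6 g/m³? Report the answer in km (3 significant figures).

From C = C₀·e^(−kt), t = ln(C₀/C)/k = ln(190/52.6)/0.85 = 1.284/0.85 = 1.511 d.
Distance = v·t = 0.45 m/s × 1.305e+05 s = 5.875e+04 m = 58.75 km.

58.7 km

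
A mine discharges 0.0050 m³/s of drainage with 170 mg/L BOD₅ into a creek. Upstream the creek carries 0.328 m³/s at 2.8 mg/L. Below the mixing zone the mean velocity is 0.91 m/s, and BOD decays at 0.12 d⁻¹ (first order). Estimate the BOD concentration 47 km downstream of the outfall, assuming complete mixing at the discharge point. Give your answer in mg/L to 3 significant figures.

After complete mixing, C₀ = (0.005·170 + 0.328·2.8) / 0.333 = 5.311 mg/L.
Travel time t = 4.7e+04 m / 0.91 m/s = 5.165e+04 s = 0.5978 d.
C = 5.311·exp(−0.12·0.5978) = 5.311·0.9308 = 4.943 mg/L.

4.94 mg/L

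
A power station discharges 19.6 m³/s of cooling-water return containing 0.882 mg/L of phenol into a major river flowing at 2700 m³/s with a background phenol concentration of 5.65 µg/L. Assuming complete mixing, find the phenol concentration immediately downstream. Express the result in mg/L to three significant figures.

5.65 µg/L = 0.00565 mg/L.
Conservation of mass across the mixing zone: C = (19.6·0.882 + 2700·0.00565) / (19.6 + 2700) = 32.54/2720 = 0.01197 mg/L.

0.0120 mg/L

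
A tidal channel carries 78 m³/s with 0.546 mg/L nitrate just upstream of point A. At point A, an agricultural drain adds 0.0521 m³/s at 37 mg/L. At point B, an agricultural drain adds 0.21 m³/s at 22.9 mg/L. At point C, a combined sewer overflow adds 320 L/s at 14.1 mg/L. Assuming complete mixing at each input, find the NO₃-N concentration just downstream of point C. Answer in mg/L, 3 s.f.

After input A: C = (78·0.546 + 0.0521·37) / 78.05 = 0.5703 mg/L.
After input B: C = (78.05·0.5703 + 0.21·22.9) / 78.26 = 0.6303 mg/L.
320 L/s = 0.32 m³/s.
After input C: C = (78.26·0.6303 + 0.32·14.1) / 78.58 = 0.6851 mg/L.

0.685 mg/L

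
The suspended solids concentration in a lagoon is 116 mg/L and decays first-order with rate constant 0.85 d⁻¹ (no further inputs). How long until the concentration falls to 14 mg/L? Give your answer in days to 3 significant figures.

t = ln(C₀/C)/k = ln(116/14)/0.85 = 2.115/0.85 = 2.488 d.

2.49 d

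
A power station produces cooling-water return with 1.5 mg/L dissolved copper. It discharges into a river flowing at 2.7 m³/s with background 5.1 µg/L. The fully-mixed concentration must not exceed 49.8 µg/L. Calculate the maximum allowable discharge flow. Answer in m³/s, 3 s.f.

0.0832 m³/s

5.1 µg/L = 0.0051 mg/L.
49.8 µg/L = 0.0498 mg/L.
Mass balance at complete mixing: C_std·(Q_w + Q_r) = Q_w·C_e + Q_r·C_b.
Rearranging, Q_w = Q_r·(C_std − C_b)/(C_e − C_std) = 2.7·(0.0498 − 0.0051) / (1.5 − 0.0498) = 0.08322 m³/s.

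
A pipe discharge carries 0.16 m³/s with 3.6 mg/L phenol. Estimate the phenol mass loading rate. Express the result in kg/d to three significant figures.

49.8 kg/d

Mass flux = Q·C = 0.16 m³/s × 3.6 g/m³ = 0.576 g/s.
= 0.576 g/s × 86.4 = 49.77 kg/d.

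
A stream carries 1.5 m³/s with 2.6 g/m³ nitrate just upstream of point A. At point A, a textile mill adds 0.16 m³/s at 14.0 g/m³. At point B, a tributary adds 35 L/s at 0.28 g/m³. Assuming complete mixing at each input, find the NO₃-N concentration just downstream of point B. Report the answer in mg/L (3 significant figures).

After input A: C = (1.5·2.6 + 0.16·14) / 1.66 = 3.699 mg/L.
35 L/s = 0.035 m³/s.
After input B: C = (1.66·3.699 + 0.035·0.28) / 1.695 = 3.628 mg/L.

3.63 mg/L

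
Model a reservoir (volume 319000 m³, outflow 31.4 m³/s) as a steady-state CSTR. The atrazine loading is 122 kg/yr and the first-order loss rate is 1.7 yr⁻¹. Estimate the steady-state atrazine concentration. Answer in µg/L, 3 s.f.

Outflow Q = 31.4 m³/s × 3.156e+07 s/yr = 9.909e+08 m³/yr.
Steady-state CSTR mass balance: W = Q·C + k·V·C, so C = W/(Q + kV).
Q + kV = 9.909e+08 + 1.7·319000 = 9.915e+08 m³/yr.
C = 122/9.915e+08 = 1.231e-07 kg/m³ = 0.0001231 mg/L = 0.1231 µg/L.

0.123 µg/L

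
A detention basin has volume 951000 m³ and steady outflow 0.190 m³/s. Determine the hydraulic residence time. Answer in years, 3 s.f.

0.159 yr

Q = 0.190 m³/s × 3.156e+07 s/yr = 5.996e+06 m³/yr.
Hydraulic residence time τ = V/Q = 951000/5.996e+06 = 0.1586 yr.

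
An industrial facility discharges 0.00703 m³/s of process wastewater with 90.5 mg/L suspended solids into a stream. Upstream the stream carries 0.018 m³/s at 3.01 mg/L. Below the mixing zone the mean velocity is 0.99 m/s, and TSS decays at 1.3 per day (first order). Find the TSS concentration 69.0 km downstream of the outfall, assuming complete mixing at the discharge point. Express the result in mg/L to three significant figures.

After complete mixing, C₀ = (0.00703·90.5 + 0.018·3.01) / 0.02503 = 27.58 mg/L.
Travel time t = 6.9e+04 m / 0.99 m/s = 6.97e+04 s = 0.8067 d.
C = 27.58·exp(−1.3·0.8067) = 27.58·0.3504 = 9.665 mg/L.

9.66 mg/L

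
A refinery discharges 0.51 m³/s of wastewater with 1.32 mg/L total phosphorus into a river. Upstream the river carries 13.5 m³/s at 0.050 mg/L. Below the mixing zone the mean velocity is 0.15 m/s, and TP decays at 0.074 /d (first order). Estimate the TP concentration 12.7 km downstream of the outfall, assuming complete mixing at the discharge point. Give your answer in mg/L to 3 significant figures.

0.0895 mg/L

After complete mixing, C₀ = (0.51·1.32 + 13.5·0.05) / 14.01 = 0.09623 mg/L.
Travel time t = 1.27e+04 m / 0.15 m/s = 8.467e+04 s = 0.9799 d.
C = 0.09623·exp(−0.074·0.9799) = 0.09623·0.9301 = 0.0895 mg/L.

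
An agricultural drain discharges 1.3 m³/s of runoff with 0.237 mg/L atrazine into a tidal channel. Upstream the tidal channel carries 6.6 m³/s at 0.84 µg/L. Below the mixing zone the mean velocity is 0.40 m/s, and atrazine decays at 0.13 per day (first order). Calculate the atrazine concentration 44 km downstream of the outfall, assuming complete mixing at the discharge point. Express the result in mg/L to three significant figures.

0.0336 mg/L

0.84 µg/L = 0.00084 mg/L.
After complete mixing, C₀ = (1.3·0.237 + 6.6·0.00084) / 7.9 = 0.0397 mg/L.
Travel time t = 4.4e+04 m / 0.40 m/s = 1.1e+05 s = 1.273 d.
C = 0.0397·exp(−0.13·1.273) = 0.0397·0.8475 = 0.03365 mg/L.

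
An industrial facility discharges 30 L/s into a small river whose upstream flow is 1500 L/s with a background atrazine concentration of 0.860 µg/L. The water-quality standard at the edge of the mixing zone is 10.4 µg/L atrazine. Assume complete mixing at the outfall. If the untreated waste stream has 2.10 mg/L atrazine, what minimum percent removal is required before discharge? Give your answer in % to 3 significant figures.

76.8 %

30 L/s = 0.03 m³/s.
1500 L/s = 1.5 m³/s.
0.860 µg/L = 0.00086 mg/L.
10.4 µg/L = 0.0104 mg/L.
Mass balance: 0.0104·1.53 = 0.03·Cₑ + 1.5·0.00086.
Cₑ = (0.01591 − 0.00129) / 0.03 = 0.4874 mg/L.
Required removal = 1 − 0.4874/2.10 = 76.79 %.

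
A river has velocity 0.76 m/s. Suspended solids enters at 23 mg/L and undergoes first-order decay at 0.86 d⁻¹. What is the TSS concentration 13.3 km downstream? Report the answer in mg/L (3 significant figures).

19.3 mg/L

Travel time t = 13.3 km / 0.76 m/s = 1.33e+04/0.76 = 1.75e+04 s = 0.2025 d.
First-order decay: C = 23·exp(−0.86·0.2025) = 23·0.8401 = 19.32 mg/L.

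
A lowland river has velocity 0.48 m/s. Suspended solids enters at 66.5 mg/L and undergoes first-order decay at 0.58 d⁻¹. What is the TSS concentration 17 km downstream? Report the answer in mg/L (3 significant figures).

Travel time t = 17 km / 0.48 m/s = 1.7e+04/0.48 = 3.542e+04 s = 0.4099 d.
First-order decay: C = 66.5·exp(−0.58·0.4099) = 66.5·0.7884 = 52.43 mg/L.

52.4 mg/L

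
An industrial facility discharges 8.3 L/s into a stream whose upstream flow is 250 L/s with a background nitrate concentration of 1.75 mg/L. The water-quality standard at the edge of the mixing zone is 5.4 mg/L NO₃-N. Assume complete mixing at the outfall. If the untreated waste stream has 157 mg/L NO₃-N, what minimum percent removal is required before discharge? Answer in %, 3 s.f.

26.5 %

8.3 L/s = 0.0083 m³/s.
250 L/s = 0.25 m³/s.
Mass balance: 5.4·0.2583 = 0.0083·Cₑ + 0.25·1.75.
Cₑ = (1.395 − 0.4375) / 0.0083 = 115.3 mg/L.
Required removal = 1 − 115.3/157 = 26.54 %.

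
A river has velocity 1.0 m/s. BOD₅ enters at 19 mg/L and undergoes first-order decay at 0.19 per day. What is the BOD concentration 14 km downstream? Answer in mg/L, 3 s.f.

18.4 mg/L

Travel time t = 14 km / 1.0 m/s = 1.4e+04/1.0 = 1.4e+04 s = 0.162 d.
First-order decay: C = 19·exp(−0.19·0.162) = 19·0.9697 = 18.42 mg/L.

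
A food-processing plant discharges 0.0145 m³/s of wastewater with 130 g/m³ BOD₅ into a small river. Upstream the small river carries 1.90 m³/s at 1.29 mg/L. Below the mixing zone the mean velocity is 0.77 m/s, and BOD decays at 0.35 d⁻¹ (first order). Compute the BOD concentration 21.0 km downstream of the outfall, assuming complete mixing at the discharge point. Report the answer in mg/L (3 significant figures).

2.03 mg/L

After complete mixing, C₀ = (0.0145·130 + 1.9·1.29) / 1.914 = 2.265 mg/L.
Travel time t = 2.1e+04 m / 0.77 m/s = 2.727e+04 s = 0.3157 d.
C = 2.265·exp(−0.35·0.3157) = 2.265·0.8954 = 2.028 mg/L.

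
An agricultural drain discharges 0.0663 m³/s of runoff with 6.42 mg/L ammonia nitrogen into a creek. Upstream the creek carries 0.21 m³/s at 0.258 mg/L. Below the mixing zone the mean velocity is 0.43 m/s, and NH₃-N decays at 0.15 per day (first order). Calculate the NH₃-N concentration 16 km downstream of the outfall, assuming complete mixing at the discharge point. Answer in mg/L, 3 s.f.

1.63 mg/L

After complete mixing, C₀ = (0.0663·6.42 + 0.21·0.258) / 0.2763 = 1.737 mg/L.
Travel time t = 1.6e+04 m / 0.43 m/s = 3.721e+04 s = 0.4307 d.
C = 1.737·exp(−0.15·0.4307) = 1.737·0.9374 = 1.628 mg/L.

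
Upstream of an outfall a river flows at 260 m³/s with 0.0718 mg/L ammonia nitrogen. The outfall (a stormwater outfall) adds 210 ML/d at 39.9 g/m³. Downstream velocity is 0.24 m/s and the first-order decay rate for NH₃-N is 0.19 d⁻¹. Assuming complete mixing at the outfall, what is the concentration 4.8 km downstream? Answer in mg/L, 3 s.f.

0.422 mg/L

210 ML/d = 2.431 m³/s.
After complete mixing, C₀ = (2.431·39.9 + 260·0.0718) / 262.4 = 0.4407 mg/L.
Travel time t = 4800 m / 0.24 m/s = 2e+04 s = 0.2315 d.
C = 0.4407·exp(−0.19·0.2315) = 0.4407·0.957 = 0.4217 mg/L.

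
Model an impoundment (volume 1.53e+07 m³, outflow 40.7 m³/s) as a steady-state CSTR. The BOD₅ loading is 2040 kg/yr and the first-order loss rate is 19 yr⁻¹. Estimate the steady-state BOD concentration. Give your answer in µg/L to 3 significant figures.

1.30 µg/L

Outflow Q = 40.7 m³/s × 3.156e+07 s/yr = 1.284e+09 m³/yr.
Steady-state CSTR mass balance: W = Q·C + k·V·C, so C = W/(Q + kV).
Q + kV = 1.284e+09 + 19·1.53e+07 = 1.575e+09 m³/yr.
C = 2040/1.575e+09 = 1.295e-06 kg/m³ = 0.001295 mg/L = 1.295 µg/L.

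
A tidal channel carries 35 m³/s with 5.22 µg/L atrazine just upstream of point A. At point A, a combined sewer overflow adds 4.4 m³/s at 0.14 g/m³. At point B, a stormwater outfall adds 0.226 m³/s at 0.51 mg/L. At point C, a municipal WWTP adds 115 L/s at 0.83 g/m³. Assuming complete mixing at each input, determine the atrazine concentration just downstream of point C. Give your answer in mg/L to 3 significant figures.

5.22 µg/L = 0.00522 mg/L.
After input A: C = (35·0.00522 + 4.4·0.14) / 39.4 = 0.02027 mg/L.
After input B: C = (39.4·0.02027 + 0.226·0.51) / 39.63 = 0.02306 mg/L.
115 L/s = 0.115 m³/s.
After input C: C = (39.63·0.02306 + 0.115·0.83) / 39.74 = 0.0254 mg/L.

0.0254 mg/L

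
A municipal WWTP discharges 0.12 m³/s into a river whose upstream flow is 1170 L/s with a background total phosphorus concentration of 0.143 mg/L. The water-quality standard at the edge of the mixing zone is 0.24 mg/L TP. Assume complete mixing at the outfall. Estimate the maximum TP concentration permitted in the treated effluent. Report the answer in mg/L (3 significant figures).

1.19 mg/L

1170 L/s = 1.17 m³/s.
Mass balance: 0.24·1.29 = 0.12·Cₑ + 1.17·0.143.
Cₑ = (0.3096 − 0.1673) / 0.12 = 1.186 mg/L.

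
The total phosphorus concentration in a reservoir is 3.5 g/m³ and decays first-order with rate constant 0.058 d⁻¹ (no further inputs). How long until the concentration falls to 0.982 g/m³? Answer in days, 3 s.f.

t = ln(C₀/C)/k = ln(3.5/0.982)/0.058 = 1.271/0.058 = 21.91 d.

21.9 d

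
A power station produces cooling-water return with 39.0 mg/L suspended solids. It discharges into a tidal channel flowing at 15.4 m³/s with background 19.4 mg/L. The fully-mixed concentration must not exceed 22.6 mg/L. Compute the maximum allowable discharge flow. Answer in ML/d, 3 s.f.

Mass balance at complete mixing: C_std·(Q_w + Q_r) = Q_w·C_e + Q_r·C_b.
Rearranging, Q_w = Q_r·(C_std − C_b)/(C_e − C_std) = 15.4·(22.6 − 19.4) / (39 − 22.6) = 3.005 m³/s.
= 259.6 ML/d.

260 ML/d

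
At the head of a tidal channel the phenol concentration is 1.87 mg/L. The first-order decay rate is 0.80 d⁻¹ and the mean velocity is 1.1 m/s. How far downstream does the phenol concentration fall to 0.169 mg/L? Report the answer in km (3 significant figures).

286 km

From C = C₀·e^(−kt), t = ln(C₀/C)/k = ln(1.87/0.169)/0.80 = 2.404/0.80 = 3.005 d.
Distance = v·t = 1.1 m/s × 2.596e+05 s = 2.856e+05 m = 285.6 km.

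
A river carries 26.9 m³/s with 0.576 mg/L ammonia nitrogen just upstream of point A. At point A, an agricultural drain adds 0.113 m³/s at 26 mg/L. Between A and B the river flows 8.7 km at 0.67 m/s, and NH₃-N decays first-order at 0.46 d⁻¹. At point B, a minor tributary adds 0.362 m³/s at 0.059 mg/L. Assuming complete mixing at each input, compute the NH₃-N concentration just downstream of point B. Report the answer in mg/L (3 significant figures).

After input A: C = (26.9·0.576 + 0.113·26) / 27.01 = 0.6824 mg/L.
Over the 8.7 km reach to input B (t = 1.299e+04 s = 0.1503 d), decay gives C = 0.6824·exp(−0.46·0.1503) = 0.6368 mg/L.
After input B: C = (27.01·0.6368 + 0.362·0.059) / 27.37 = 0.6291 mg/L.

0.629 mg/L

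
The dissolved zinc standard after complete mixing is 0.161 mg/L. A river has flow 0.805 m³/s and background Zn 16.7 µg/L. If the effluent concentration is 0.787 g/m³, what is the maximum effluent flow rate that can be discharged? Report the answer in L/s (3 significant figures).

16.7 µg/L = 0.0167 mg/L.
Mass balance at complete mixing: C_std·(Q_w + Q_r) = Q_w·C_e + Q_r·C_b.
Rearranging, Q_w = Q_r·(C_std − C_b)/(C_e − C_std) = 0.805·(0.161 − 0.0167) / (0.787 − 0.161) = 0.1856 m³/s.
= 185.6 L/s.

186 L/s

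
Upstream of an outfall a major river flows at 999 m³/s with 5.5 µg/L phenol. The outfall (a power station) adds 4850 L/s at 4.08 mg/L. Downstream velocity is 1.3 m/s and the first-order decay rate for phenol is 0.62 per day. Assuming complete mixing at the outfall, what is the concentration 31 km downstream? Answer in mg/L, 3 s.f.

0.0212 mg/L

4850 L/s = 4.85 m³/s.
5.5 µg/L = 0.0055 mg/L.
After complete mixing, C₀ = (4.85·4.08 + 999·0.0055) / 1004 = 0.02519 mg/L.
Travel time t = 3.1e+04 m / 1.3 m/s = 2.385e+04 s = 0.276 d.
C = 0.02519·exp(−0.62·0.276) = 0.02519·0.8427 = 0.02122 mg/L.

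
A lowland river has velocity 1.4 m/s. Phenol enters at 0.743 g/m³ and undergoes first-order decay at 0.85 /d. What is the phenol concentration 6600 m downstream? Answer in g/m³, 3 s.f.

0.709 g/m³

Travel time t = 6600 m / 1.4 m/s = 6600/1.4 = 4714 s = 0.05456 d.
First-order decay: C = 0.743·exp(−0.85·0.05456) = 0.743·0.9547 = 0.7093 g/m³.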